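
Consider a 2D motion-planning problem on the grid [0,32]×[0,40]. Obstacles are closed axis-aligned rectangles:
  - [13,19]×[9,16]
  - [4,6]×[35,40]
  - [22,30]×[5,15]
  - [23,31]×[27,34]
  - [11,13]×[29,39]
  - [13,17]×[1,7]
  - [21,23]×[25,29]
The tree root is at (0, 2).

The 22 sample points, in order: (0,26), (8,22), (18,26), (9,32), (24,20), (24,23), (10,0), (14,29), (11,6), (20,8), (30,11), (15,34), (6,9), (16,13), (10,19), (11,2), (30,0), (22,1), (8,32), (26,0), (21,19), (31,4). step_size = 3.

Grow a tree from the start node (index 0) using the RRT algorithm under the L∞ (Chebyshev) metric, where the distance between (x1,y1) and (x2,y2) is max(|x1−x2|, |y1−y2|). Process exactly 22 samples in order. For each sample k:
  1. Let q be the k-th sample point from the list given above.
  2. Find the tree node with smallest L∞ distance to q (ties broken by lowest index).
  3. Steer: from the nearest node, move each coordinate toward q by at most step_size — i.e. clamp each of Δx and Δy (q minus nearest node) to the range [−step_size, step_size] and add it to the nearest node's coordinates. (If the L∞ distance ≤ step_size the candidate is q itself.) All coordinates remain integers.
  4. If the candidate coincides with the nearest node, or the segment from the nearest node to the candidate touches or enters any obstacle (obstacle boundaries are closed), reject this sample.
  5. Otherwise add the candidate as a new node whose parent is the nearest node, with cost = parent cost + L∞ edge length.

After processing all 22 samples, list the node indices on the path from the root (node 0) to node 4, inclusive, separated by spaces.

Path: 0 1 2 3 4

1. q=(0,26) nearest=0 d=24 new=(0,5) → add node 1 parent=0 cost=3
2. q=(8,22) nearest=1 d=17 new=(3,8) → add node 2 parent=1 cost=6
3. q=(18,26) nearest=2 d=18 new=(6,11) → add node 3 parent=2 cost=9
4. q=(9,32) nearest=3 d=21 new=(9,14) → add node 4 parent=3 cost=12
5. q=(24,20) nearest=4 d=15 new=(12,17) → add node 5 parent=4 cost=15
6. q=(24,23) nearest=5 d=12 new=(15,20) → add node 6 parent=5 cost=18
7. q=(10,0) nearest=2 d=8 new=(6,5) → add node 7 parent=2 cost=9
8. q=(14,29) nearest=6 d=9 new=(14,23) → add node 8 parent=6 cost=21
9. q=(11,6) nearest=3 d=5 new=(9,8) → add node 9 parent=3 cost=12
10. q=(20,8) nearest=5 d=9 new=(15,14) → blocked by [13,19]×[9,16], reject
11. q=(30,11) nearest=6 d=15 new=(18,17) → add node 10 parent=6 cost=21
12. q=(15,34) nearest=8 d=11 new=(15,26) → add node 11 parent=8 cost=24
13. q=(6,9) nearest=3 d=2 new=(6,9) → add node 12 parent=3 cost=11
14. q=(16,13) nearest=5 d=4 new=(15,14) → blocked by [13,19]×[9,16], reject
15. q=(10,19) nearest=5 d=2 new=(10,19) → add node 13 parent=5 cost=17
16. q=(11,2) nearest=7 d=5 new=(9,2) → add node 14 parent=7 cost=12
17. q=(30,0) nearest=10 d=17 new=(21,14) → blocked by [13,19]×[9,16], reject
18. q=(22,1) nearest=4 d=13 new=(12,11) → add node 15 parent=4 cost=15
19. q=(8,32) nearest=11 d=7 new=(12,29) → blocked by [11,13]×[29,39], reject
20. q=(26,0) nearest=15 d=14 new=(15,8) → blocked by [13,19]×[9,16], reject
21. q=(21,19) nearest=10 d=3 new=(21,19) → add node 16 parent=10 cost=24
22. q=(31,4) nearest=10 d=13 new=(21,14) → blocked by [13,19]×[9,16], reject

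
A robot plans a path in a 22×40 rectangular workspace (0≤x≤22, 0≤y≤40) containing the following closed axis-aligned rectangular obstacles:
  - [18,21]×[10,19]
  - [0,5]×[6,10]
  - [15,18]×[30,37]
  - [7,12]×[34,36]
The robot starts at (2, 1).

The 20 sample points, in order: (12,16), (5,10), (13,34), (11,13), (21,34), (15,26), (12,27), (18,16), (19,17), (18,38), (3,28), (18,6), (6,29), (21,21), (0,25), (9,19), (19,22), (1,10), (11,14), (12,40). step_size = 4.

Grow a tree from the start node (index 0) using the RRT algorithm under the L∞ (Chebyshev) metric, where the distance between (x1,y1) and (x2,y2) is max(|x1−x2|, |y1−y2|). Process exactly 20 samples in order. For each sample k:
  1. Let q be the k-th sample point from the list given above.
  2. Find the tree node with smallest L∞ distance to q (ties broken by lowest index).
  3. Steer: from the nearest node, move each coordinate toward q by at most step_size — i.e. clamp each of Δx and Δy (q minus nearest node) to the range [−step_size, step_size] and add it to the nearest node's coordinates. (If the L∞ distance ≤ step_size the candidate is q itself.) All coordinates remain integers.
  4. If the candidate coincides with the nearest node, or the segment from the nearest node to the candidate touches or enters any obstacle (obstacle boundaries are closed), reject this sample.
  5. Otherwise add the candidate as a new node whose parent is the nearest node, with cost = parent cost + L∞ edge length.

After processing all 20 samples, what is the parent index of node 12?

1. q=(12,16) nearest=0 d=15 new=(6,5) → add node 1 parent=0 cost=4
2. q=(5,10) nearest=1 d=5 new=(5,9) → blocked by [0,5]×[6,10], reject
3. q=(13,34) nearest=1 d=29 new=(10,9) → add node 2 parent=1 cost=8
4. q=(11,13) nearest=2 d=4 new=(11,13) → add node 3 parent=2 cost=12
5. q=(21,34) nearest=3 d=21 new=(15,17) → add node 4 parent=3 cost=16
6. q=(15,26) nearest=4 d=9 new=(15,21) → add node 5 parent=4 cost=20
7. q=(12,27) nearest=5 d=6 new=(12,25) → add node 6 parent=5 cost=24
8. q=(18,16) nearest=4 d=3 new=(18,16) → blocked by [18,21]×[10,19], reject
9. q=(19,17) nearest=4 d=4 new=(19,17) → blocked by [18,21]×[10,19], reject
10. q=(18,38) nearest=6 d=13 new=(16,29) → add node 7 parent=6 cost=28
11. q=(3,28) nearest=6 d=9 new=(8,28) → add node 8 parent=6 cost=28
12. q=(18,6) nearest=3 d=7 new=(15,9) → add node 9 parent=3 cost=16
13. q=(6,29) nearest=8 d=2 new=(6,29) → add node 10 parent=8 cost=30
14. q=(21,21) nearest=4 d=6 new=(19,21) → add node 11 parent=4 cost=20
15. q=(0,25) nearest=10 d=6 new=(2,25) → add node 12 parent=10 cost=34
16. q=(9,19) nearest=3 d=6 new=(9,17) → add node 13 parent=3 cost=16
17. q=(19,22) nearest=11 d=1 new=(19,22) → add node 14 parent=11 cost=21
18. q=(1,10) nearest=1 d=5 new=(2,9) → blocked by [0,5]×[6,10], reject
19. q=(11,14) nearest=3 d=1 new=(11,14) → add node 15 parent=3 cost=13
20. q=(12,40) nearest=7 d=11 new=(12,33) → blocked by [15,18]×[30,37], reject

Parent of node 12: 10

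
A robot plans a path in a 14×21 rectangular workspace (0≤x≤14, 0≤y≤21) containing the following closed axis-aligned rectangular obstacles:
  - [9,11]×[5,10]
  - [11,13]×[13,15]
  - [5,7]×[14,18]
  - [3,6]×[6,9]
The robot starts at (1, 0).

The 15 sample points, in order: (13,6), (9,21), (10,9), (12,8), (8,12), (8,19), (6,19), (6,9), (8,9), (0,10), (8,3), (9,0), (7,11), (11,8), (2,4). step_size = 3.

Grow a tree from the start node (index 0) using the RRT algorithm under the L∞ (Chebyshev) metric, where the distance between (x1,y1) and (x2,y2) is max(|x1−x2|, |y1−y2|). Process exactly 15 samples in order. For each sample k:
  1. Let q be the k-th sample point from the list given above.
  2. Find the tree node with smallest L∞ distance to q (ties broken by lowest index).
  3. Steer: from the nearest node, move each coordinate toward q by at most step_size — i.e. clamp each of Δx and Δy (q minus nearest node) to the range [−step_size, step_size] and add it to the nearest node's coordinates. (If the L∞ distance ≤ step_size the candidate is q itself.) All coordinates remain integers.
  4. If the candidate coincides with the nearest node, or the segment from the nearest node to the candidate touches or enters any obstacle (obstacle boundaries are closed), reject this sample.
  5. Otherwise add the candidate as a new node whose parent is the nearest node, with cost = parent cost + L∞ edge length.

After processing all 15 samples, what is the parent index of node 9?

1. q=(13,6) nearest=0 d=12 new=(4,3) → add node 1 parent=0 cost=3
2. q=(9,21) nearest=1 d=18 new=(7,6) → add node 2 parent=1 cost=6
3. q=(10,9) nearest=2 d=3 new=(10,9) → blocked by [9,11]×[5,10], reject
4. q=(12,8) nearest=2 d=5 new=(10,8) → blocked by [9,11]×[5,10], reject
5. q=(8,12) nearest=2 d=6 new=(8,9) → add node 3 parent=2 cost=9
6. q=(8,19) nearest=3 d=10 new=(8,12) → add node 4 parent=3 cost=12
7. q=(6,19) nearest=4 d=7 new=(6,15) → blocked by [5,7]×[14,18], reject
8. q=(6,9) nearest=3 d=2 new=(6,9) → blocked by [3,6]×[6,9], reject
9. q=(8,9) nearest=3 d=0 → coincident, reject
10. q=(0,10) nearest=1 d=7 new=(1,6) → add node 5 parent=1 cost=6
11. q=(8,3) nearest=2 d=3 new=(8,3) → add node 6 parent=2 cost=9
12. q=(9,0) nearest=6 d=3 new=(9,0) → add node 7 parent=6 cost=12
13. q=(7,11) nearest=4 d=1 new=(7,11) → add node 8 parent=4 cost=13
14. q=(11,8) nearest=3 d=3 new=(11,8) → blocked by [9,11]×[5,10], reject
15. q=(2,4) nearest=1 d=2 new=(2,4) → add node 9 parent=1 cost=5

Parent of node 9: 1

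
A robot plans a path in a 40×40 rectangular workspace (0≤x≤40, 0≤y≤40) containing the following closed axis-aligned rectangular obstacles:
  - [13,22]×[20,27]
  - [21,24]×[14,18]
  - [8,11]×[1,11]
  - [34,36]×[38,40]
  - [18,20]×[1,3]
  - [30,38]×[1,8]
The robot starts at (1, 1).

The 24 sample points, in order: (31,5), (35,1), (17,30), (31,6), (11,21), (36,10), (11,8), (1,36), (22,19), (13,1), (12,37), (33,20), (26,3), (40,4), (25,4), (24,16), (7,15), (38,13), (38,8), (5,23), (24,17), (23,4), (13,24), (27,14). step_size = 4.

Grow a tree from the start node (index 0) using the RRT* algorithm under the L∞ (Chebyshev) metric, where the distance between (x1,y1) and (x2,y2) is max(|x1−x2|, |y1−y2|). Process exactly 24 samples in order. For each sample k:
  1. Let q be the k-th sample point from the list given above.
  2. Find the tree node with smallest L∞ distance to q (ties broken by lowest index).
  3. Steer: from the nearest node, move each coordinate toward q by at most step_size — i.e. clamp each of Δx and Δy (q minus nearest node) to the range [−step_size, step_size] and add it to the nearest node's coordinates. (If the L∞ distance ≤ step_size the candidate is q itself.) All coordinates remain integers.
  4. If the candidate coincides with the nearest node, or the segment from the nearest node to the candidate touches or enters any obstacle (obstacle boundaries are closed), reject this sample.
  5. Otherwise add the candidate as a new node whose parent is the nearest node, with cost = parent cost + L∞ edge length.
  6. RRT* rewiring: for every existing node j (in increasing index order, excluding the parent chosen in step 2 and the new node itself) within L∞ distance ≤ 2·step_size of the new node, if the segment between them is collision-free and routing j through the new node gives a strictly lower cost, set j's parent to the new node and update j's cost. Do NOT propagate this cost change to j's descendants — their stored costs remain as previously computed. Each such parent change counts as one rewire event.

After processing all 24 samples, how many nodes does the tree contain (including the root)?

1. q=(31,5) nearest=0 d=30 new=(5,5) → add node 1 parent=0 cost=4
2. q=(35,1) nearest=1 d=30 new=(9,1) → blocked by [8,11]×[1,11], reject
3. q=(17,30) nearest=1 d=25 new=(9,9) → blocked by [8,11]×[1,11], reject
4. q=(31,6) nearest=1 d=26 new=(9,6) → blocked by [8,11]×[1,11], reject
5. q=(11,21) nearest=1 d=16 new=(9,9) → blocked by [8,11]×[1,11], reject
6. q=(36,10) nearest=1 d=31 new=(9,9) → blocked by [8,11]×[1,11], reject
7. q=(11,8) nearest=1 d=6 new=(9,8) → blocked by [8,11]×[1,11], reject
8. q=(1,36) nearest=1 d=31 new=(1,9) → add node 2 parent=1 cost=8
9. q=(22,19) nearest=1 d=17 new=(9,9) → blocked by [8,11]×[1,11], reject
10. q=(13,1) nearest=1 d=8 new=(9,1) → blocked by [8,11]×[1,11], reject
11. q=(12,37) nearest=2 d=28 new=(5,13) → add node 3 parent=2 cost=12
12. q=(33,20) nearest=1 d=28 new=(9,9) → blocked by [8,11]×[1,11], reject
13. q=(26,3) nearest=1 d=21 new=(9,3) → blocked by [8,11]×[1,11], reject
14. q=(40,4) nearest=1 d=35 new=(9,4) → blocked by [8,11]×[1,11], reject
15. q=(25,4) nearest=1 d=20 new=(9,4) → blocked by [8,11]×[1,11], reject
16. q=(24,16) nearest=1 d=19 new=(9,9) → blocked by [8,11]×[1,11], reject
17. q=(7,15) nearest=3 d=2 new=(7,15) → add node 4 parent=3 cost=14
18. q=(38,13) nearest=4 d=31 new=(11,13) → add node 5 parent=4 cost=18
19. q=(38,8) nearest=5 d=27 new=(15,9) → add node 6 parent=5 cost=22
20. q=(5,23) nearest=4 d=8 new=(5,19) → add node 7 parent=4 cost=18
21. q=(24,17) nearest=6 d=9 new=(19,13) → add node 8 parent=6 cost=26
22. q=(23,4) nearest=6 d=8 new=(19,5) → add node 9 parent=6 cost=26
23. q=(13,24) nearest=7 d=8 new=(9,23) → add node 10 parent=7 cost=22
24. q=(27,14) nearest=8 d=8 new=(23,14) → blocked by [21,24]×[14,18], reject

Node count: 11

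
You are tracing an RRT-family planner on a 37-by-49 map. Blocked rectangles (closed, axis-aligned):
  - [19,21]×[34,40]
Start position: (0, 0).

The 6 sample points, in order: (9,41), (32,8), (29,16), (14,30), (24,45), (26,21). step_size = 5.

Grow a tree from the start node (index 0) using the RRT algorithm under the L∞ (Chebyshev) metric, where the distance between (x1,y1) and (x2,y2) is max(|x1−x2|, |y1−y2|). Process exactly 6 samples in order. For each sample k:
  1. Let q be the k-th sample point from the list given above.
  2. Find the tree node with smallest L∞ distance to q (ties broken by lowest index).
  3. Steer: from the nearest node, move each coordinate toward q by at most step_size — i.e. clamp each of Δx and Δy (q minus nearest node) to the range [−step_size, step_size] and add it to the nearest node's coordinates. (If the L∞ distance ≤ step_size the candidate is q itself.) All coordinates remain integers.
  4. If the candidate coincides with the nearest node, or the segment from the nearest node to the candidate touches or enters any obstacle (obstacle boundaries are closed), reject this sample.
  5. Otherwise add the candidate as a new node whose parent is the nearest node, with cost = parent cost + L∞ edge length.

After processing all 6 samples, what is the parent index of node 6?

1. q=(9,41) nearest=0 d=41 new=(5,5) → add node 1 parent=0 cost=5
2. q=(32,8) nearest=1 d=27 new=(10,8) → add node 2 parent=1 cost=10
3. q=(29,16) nearest=2 d=19 new=(15,13) → add node 3 parent=2 cost=15
4. q=(14,30) nearest=3 d=17 new=(14,18) → add node 4 parent=3 cost=20
5. q=(24,45) nearest=4 d=27 new=(19,23) → add node 5 parent=4 cost=25
6. q=(26,21) nearest=5 d=7 new=(24,21) → add node 6 parent=5 cost=30

Parent of node 6: 5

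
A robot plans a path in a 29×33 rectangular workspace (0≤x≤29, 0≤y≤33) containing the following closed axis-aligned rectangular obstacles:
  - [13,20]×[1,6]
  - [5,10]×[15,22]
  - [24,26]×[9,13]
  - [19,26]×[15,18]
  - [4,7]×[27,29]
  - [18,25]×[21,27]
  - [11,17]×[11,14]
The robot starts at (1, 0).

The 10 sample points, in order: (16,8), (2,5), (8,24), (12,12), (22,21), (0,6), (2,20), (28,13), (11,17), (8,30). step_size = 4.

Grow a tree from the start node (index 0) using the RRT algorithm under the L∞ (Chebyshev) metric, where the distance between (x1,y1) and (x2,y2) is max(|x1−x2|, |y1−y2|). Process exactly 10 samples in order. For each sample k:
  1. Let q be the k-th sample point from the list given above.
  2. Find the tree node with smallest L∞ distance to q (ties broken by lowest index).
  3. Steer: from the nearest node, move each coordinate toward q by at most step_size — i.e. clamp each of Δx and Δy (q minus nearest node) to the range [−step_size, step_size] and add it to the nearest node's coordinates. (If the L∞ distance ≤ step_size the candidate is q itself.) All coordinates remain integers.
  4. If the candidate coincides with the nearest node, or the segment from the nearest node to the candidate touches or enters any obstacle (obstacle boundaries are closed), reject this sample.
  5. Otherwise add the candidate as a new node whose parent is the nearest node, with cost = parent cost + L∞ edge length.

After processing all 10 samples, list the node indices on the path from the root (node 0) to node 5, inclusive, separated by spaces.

Path: 0 1 2 5

1. q=(16,8) nearest=0 d=15 new=(5,4) → add node 1 parent=0 cost=4
2. q=(2,5) nearest=1 d=3 new=(2,5) → add node 2 parent=1 cost=7
3. q=(8,24) nearest=2 d=19 new=(6,9) → add node 3 parent=2 cost=11
4. q=(12,12) nearest=3 d=6 new=(10,12) → add node 4 parent=3 cost=15
5. q=(22,21) nearest=4 d=12 new=(14,16) → blocked by [11,17]×[11,14], reject
6. q=(0,6) nearest=2 d=2 new=(0,6) → add node 5 parent=2 cost=9
7. q=(2,20) nearest=4 d=8 new=(6,16) → blocked by [5,10]×[15,22], reject
8. q=(28,13) nearest=4 d=18 new=(14,13) → blocked by [11,17]×[11,14], reject
9. q=(11,17) nearest=4 d=5 new=(11,16) → add node 6 parent=4 cost=19
10. q=(8,30) nearest=6 d=14 new=(8,20) → blocked by [5,10]×[15,22], reject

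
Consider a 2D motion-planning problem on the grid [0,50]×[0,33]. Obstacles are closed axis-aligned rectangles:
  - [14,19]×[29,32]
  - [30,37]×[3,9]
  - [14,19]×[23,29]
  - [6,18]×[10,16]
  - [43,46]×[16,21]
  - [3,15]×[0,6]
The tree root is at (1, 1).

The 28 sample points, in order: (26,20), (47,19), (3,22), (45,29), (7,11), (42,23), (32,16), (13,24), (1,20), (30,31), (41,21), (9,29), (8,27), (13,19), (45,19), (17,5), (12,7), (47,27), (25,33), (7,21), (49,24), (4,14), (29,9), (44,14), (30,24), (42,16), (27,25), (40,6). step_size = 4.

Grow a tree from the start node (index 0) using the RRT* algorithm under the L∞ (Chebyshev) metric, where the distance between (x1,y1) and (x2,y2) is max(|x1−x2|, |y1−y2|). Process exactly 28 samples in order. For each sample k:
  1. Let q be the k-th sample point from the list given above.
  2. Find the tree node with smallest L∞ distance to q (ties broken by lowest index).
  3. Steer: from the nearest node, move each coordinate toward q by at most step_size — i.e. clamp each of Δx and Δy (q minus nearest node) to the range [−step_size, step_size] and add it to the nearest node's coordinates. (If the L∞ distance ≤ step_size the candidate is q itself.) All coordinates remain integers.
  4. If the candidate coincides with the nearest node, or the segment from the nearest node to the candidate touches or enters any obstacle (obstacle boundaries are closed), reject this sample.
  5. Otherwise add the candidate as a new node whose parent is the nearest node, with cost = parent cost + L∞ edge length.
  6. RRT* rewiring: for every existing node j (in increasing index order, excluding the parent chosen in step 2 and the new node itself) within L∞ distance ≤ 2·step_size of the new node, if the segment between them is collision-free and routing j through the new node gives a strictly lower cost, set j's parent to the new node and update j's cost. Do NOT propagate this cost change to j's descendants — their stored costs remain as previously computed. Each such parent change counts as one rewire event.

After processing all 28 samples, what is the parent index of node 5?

1. q=(26,20) nearest=0 d=25 new=(5,5) → blocked by [3,15]×[0,6], reject
2. q=(47,19) nearest=0 d=46 new=(5,5) → blocked by [3,15]×[0,6], reject
3. q=(3,22) nearest=0 d=21 new=(3,5) → blocked by [3,15]×[0,6], reject
4. q=(45,29) nearest=0 d=44 new=(5,5) → blocked by [3,15]×[0,6], reject
5. q=(7,11) nearest=0 d=10 new=(5,5) → blocked by [3,15]×[0,6], reject
6. q=(42,23) nearest=0 d=41 new=(5,5) → blocked by [3,15]×[0,6], reject
7. q=(32,16) nearest=0 d=31 new=(5,5) → blocked by [3,15]×[0,6], reject
8. q=(13,24) nearest=0 d=23 new=(5,5) → blocked by [3,15]×[0,6], reject
9. q=(1,20) nearest=0 d=19 new=(1,5) → add node 1 parent=0 cost=4
10. q=(30,31) nearest=1 d=29 new=(5,9) → add node 2 parent=1 cost=8
11. q=(41,21) nearest=2 d=36 new=(9,13) → blocked by [6,18]×[10,16], reject
12. q=(9,29) nearest=2 d=20 new=(9,13) → blocked by [6,18]×[10,16], reject
13. q=(8,27) nearest=2 d=18 new=(8,13) → blocked by [6,18]×[10,16], reject
14. q=(13,19) nearest=2 d=10 new=(9,13) → blocked by [6,18]×[10,16], reject
15. q=(45,19) nearest=2 d=40 new=(9,13) → blocked by [6,18]×[10,16], reject
16. q=(17,5) nearest=2 d=12 new=(9,5) → blocked by [3,15]×[0,6], reject
17. q=(12,7) nearest=2 d=7 new=(9,7) → add node 3 parent=2 cost=12
18. q=(47,27) nearest=3 d=38 new=(13,11) → blocked by [6,18]×[10,16], reject
19. q=(25,33) nearest=2 d=24 new=(9,13) → blocked by [6,18]×[10,16], reject
20. q=(7,21) nearest=2 d=12 new=(7,13) → blocked by [6,18]×[10,16], reject
21. q=(49,24) nearest=3 d=40 new=(13,11) → blocked by [6,18]×[10,16], reject
22. q=(4,14) nearest=2 d=5 new=(4,13) → add node 4 parent=2 cost=12
23. q=(29,9) nearest=3 d=20 new=(13,9) → add node 5 parent=3 cost=16
24. q=(44,14) nearest=5 d=31 new=(17,13) → blocked by [6,18]×[10,16], reject
25. q=(30,24) nearest=5 d=17 new=(17,13) → blocked by [6,18]×[10,16], reject
26. q=(42,16) nearest=5 d=29 new=(17,13) → blocked by [6,18]×[10,16], reject
27. q=(27,25) nearest=5 d=16 new=(17,13) → blocked by [6,18]×[10,16], reject
28. q=(40,6) nearest=5 d=27 new=(17,6) → add node 6 parent=5 cost=20

Parent of node 5: 3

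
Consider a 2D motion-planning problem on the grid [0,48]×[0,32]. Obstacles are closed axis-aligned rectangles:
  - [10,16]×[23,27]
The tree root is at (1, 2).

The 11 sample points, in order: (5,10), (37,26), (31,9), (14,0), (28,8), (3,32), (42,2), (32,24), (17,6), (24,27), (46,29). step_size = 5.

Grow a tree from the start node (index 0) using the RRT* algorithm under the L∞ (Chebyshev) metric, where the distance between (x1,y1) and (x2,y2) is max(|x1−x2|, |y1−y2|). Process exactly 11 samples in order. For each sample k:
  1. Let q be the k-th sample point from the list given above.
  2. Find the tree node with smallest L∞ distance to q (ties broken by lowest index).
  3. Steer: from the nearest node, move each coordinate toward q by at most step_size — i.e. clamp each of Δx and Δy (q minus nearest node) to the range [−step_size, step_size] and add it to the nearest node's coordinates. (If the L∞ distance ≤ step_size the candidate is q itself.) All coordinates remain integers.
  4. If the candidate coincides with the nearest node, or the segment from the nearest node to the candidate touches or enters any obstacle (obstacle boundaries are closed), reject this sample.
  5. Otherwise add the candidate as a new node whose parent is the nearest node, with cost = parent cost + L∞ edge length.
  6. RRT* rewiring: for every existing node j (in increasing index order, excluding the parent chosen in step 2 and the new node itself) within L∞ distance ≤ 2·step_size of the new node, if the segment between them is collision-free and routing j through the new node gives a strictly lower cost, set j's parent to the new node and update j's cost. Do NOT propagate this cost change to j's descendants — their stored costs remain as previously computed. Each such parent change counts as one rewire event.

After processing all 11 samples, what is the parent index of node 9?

1. q=(5,10) nearest=0 d=8 new=(5,7) → add node 1 parent=0 cost=5
2. q=(37,26) nearest=1 d=32 new=(10,12) → add node 2 parent=1 cost=10
3. q=(31,9) nearest=2 d=21 new=(15,9) → add node 3 parent=2 cost=15
4. q=(14,0) nearest=1 d=9 new=(10,2) → add node 4 parent=1 cost=10
5. q=(28,8) nearest=3 d=13 new=(20,8) → add node 5 parent=3 cost=20
6. q=(3,32) nearest=2 d=20 new=(5,17) → add node 6 parent=2 cost=15
7. q=(42,2) nearest=5 d=22 new=(25,3) → add node 7 parent=5 cost=25
8. q=(32,24) nearest=5 d=16 new=(25,13) → add node 8 parent=5 cost=25
9. q=(17,6) nearest=3 d=3 new=(17,6) → add node 9 parent=3 cost=18
10. q=(24,27) nearest=8 d=14 new=(24,18) → add node 10 parent=8 cost=30
11. q=(46,29) nearest=8 d=21 new=(30,18) → add node 11 parent=8 cost=30

Parent of node 9: 3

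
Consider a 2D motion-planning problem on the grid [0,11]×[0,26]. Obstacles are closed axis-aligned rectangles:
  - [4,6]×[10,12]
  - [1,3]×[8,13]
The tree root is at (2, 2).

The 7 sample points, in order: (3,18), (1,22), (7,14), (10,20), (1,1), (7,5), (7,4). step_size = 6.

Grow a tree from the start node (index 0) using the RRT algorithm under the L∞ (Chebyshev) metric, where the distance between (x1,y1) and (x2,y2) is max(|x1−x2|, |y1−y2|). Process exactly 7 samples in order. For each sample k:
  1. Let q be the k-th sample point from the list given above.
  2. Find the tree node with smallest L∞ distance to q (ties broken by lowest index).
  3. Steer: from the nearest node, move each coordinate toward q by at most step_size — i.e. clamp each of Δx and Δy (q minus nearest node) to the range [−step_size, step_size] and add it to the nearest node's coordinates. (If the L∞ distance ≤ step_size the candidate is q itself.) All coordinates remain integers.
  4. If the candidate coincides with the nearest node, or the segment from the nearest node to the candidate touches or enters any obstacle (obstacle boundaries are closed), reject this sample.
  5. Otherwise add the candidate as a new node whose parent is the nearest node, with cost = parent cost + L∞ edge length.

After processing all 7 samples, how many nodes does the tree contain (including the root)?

Node count: 6

1. q=(3,18) nearest=0 d=16 new=(3,8) → blocked by [1,3]×[8,13], reject
2. q=(1,22) nearest=0 d=20 new=(1,8) → blocked by [1,3]×[8,13], reject
3. q=(7,14) nearest=0 d=12 new=(7,8) → add node 1 parent=0 cost=6
4. q=(10,20) nearest=1 d=12 new=(10,14) → add node 2 parent=1 cost=12
5. q=(1,1) nearest=0 d=1 new=(1,1) → add node 3 parent=0 cost=1
6. q=(7,5) nearest=1 d=3 new=(7,5) → add node 4 parent=1 cost=9
7. q=(7,4) nearest=4 d=1 new=(7,4) → add node 5 parent=4 cost=10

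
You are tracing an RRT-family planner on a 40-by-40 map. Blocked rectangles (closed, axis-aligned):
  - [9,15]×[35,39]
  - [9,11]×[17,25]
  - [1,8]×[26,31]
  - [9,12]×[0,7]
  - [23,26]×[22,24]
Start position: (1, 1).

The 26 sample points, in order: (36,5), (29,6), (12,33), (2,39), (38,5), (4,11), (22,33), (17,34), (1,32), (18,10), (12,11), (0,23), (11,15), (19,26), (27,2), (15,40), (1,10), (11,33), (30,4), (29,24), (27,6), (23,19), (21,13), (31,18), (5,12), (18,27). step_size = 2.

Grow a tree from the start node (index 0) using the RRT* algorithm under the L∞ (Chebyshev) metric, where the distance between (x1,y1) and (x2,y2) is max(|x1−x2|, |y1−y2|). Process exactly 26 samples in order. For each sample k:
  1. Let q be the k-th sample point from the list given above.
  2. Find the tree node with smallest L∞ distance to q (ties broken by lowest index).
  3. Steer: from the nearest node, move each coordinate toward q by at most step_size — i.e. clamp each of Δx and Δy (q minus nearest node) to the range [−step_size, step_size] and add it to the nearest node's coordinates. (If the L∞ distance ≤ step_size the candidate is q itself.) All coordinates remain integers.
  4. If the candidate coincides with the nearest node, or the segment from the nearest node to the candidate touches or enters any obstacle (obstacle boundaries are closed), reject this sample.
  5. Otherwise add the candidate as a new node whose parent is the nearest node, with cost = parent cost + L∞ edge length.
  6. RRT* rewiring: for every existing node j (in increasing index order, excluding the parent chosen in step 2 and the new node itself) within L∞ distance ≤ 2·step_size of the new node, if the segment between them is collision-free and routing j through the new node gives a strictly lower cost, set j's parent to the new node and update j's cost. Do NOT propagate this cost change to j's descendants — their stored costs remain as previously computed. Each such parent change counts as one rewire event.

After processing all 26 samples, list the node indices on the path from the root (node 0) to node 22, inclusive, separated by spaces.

Path: 0 1 2 3 4 5 6 7 9 10 13 18 20 21 22

1. q=(36,5) nearest=0 d=35 new=(3,3) → add node 1 parent=0 cost=2
2. q=(29,6) nearest=1 d=26 new=(5,5) → add node 2 parent=1 cost=4
3. q=(12,33) nearest=2 d=28 new=(7,7) → add node 3 parent=2 cost=6
4. q=(2,39) nearest=3 d=32 new=(5,9) → add node 4 parent=3 cost=8
5. q=(38,5) nearest=3 d=31 new=(9,5) → blocked by [9,12]×[0,7], reject
6. q=(4,11) nearest=4 d=2 new=(4,11) → add node 5 parent=4 cost=10
7. q=(22,33) nearest=5 d=22 new=(6,13) → add node 6 parent=5 cost=12
8. q=(17,34) nearest=6 d=21 new=(8,15) → add node 7 parent=6 cost=14
9. q=(1,32) nearest=7 d=17 new=(6,17) → add node 8 parent=7 cost=16
10. q=(18,10) nearest=7 d=10 new=(10,13) → add node 9 parent=7 cost=16
11. q=(12,11) nearest=9 d=2 new=(12,11) → add node 10 parent=9 cost=18
12. q=(0,23) nearest=8 d=6 new=(4,19) → add node 11 parent=8 cost=18
13. q=(11,15) nearest=9 d=2 new=(11,15) → add node 12 parent=9 cost=18
14. q=(19,26) nearest=7 d=11 new=(10,17) → blocked by [9,11]×[17,25], reject
15. q=(27,2) nearest=10 d=15 new=(14,9) → add node 13 parent=10 cost=20
16. q=(15,40) nearest=11 d=21 new=(6,21) → add node 14 parent=11 cost=20
17. q=(1,10) nearest=5 d=3 new=(2,10) → add node 15 parent=5 cost=12
18. q=(11,33) nearest=14 d=12 new=(8,23) → add node 16 parent=14 cost=22
19. q=(30,4) nearest=13 d=16 new=(16,7) → add node 17 parent=13 cost=22
20. q=(29,24) nearest=13 d=15 new=(16,11) → add node 18 parent=13 cost=22
21. q=(27,6) nearest=17 d=11 new=(18,6) → add node 19 parent=17 cost=24
22. q=(23,19) nearest=18 d=8 new=(18,13) → add node 20 parent=18 cost=24
23. q=(21,13) nearest=20 d=3 new=(20,13) → add node 21 parent=20 cost=26
24. q=(31,18) nearest=21 d=11 new=(22,15) → add node 22 parent=21 cost=28
25. q=(5,12) nearest=5 d=1 new=(5,12) → add node 23 parent=5 cost=11
26. q=(18,27) nearest=16 d=10 new=(10,25) → blocked by [9,11]×[17,25], reject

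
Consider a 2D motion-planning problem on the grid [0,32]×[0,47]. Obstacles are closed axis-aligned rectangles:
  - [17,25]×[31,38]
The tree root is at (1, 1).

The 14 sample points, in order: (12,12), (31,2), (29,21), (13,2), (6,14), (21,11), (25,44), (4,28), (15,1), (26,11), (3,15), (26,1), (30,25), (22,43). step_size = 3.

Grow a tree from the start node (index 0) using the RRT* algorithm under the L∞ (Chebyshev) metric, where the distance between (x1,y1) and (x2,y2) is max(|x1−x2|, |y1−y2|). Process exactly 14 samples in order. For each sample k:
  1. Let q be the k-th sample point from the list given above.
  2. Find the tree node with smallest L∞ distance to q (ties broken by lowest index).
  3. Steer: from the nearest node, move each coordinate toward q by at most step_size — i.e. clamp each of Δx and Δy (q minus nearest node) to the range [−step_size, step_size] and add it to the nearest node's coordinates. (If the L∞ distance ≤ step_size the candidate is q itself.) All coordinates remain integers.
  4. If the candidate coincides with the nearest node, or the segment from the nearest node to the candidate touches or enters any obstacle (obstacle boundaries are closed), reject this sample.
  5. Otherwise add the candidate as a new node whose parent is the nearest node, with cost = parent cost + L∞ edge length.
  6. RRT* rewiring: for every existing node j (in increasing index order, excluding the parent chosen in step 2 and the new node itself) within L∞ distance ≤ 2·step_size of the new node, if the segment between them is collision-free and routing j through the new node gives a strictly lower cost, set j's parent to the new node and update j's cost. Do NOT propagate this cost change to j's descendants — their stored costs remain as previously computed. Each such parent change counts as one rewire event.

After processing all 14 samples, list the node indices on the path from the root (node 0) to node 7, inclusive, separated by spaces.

1. q=(12,12) nearest=0 d=11 new=(4,4) → add node 1 parent=0 cost=3
2. q=(31,2) nearest=1 d=27 new=(7,2) → add node 2 parent=1 cost=6
3. q=(29,21) nearest=2 d=22 new=(10,5) → add node 3 parent=2 cost=9
4. q=(13,2) nearest=3 d=3 new=(13,2) → add node 4 parent=3 cost=12
5. q=(6,14) nearest=3 d=9 new=(7,8) → add node 5 parent=3 cost=12
6. q=(21,11) nearest=4 d=9 new=(16,5) → add node 6 parent=4 cost=15
7. q=(25,44) nearest=5 d=36 new=(10,11) → add node 7 parent=5 cost=15
8. q=(4,28) nearest=7 d=17 new=(7,14) → add node 8 parent=7 cost=18
9. q=(15,1) nearest=4 d=2 new=(15,1) → add node 9 parent=4 cost=14
10. q=(26,11) nearest=6 d=10 new=(19,8) → add node 10 parent=6 cost=18
11. q=(3,15) nearest=8 d=4 new=(4,15) → add node 11 parent=8 cost=21
12. q=(26,1) nearest=10 d=7 new=(22,5) → add node 12 parent=10 cost=21
13. q=(30,25) nearest=10 d=17 new=(22,11) → add node 13 parent=10 cost=21
14. q=(22,43) nearest=11 d=28 new=(7,18) → add node 14 parent=11 cost=24

Path: 0 1 2 3 5 7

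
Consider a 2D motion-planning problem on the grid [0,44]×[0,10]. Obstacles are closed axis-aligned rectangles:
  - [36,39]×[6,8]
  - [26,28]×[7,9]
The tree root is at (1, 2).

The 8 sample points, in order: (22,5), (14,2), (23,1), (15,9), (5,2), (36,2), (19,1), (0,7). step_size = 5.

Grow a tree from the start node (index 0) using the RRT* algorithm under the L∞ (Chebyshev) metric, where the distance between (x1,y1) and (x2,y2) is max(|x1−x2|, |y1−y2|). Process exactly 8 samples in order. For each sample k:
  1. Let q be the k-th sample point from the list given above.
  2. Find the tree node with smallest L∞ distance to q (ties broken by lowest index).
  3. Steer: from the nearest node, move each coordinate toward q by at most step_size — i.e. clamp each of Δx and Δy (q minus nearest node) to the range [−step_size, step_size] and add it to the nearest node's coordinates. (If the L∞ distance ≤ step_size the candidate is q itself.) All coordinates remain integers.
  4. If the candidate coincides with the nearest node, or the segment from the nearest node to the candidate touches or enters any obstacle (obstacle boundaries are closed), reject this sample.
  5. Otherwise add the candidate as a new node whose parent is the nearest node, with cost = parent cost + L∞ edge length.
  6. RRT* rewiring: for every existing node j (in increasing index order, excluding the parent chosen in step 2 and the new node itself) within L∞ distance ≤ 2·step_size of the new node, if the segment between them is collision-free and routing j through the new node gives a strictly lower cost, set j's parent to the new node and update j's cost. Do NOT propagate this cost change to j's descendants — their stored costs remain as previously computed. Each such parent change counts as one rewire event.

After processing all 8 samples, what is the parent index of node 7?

Parent of node 7: 6

1. q=(22,5) nearest=0 d=21 new=(6,5) → add node 1 parent=0 cost=5
2. q=(14,2) nearest=1 d=8 new=(11,2) → add node 2 parent=1 cost=10
3. q=(23,1) nearest=2 d=12 new=(16,1) → add node 3 parent=2 cost=15
4. q=(15,9) nearest=2 d=7 new=(15,7) → add node 4 parent=2 cost=15
5. q=(5,2) nearest=1 d=3 new=(5,2) → add node 5 parent=1 cost=8
6. q=(36,2) nearest=3 d=20 new=(21,2) → add node 6 parent=3 cost=20
7. q=(19,1) nearest=6 d=2 new=(19,1) → add node 7 parent=6 cost=22
8. q=(0,7) nearest=0 d=5 new=(0,7) → add node 8 parent=0 cost=5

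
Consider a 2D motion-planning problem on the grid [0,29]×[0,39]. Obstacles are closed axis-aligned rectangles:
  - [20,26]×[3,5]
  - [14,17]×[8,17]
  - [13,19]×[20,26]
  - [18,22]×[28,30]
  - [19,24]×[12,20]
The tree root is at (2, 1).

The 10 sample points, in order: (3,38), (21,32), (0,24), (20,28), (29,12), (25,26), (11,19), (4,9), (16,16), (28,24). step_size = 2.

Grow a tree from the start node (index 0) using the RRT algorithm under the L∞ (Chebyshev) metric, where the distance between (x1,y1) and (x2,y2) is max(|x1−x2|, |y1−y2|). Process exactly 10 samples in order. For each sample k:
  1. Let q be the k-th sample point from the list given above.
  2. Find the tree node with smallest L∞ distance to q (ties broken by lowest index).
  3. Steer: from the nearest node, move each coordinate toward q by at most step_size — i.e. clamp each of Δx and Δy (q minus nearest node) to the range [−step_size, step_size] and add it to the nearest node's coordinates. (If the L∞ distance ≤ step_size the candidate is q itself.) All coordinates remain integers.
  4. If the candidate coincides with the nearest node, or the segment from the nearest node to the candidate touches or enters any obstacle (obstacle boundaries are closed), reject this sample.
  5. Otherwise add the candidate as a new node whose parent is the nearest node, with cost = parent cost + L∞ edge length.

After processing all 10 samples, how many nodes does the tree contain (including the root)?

Node count: 11

1. q=(3,38) nearest=0 d=37 new=(3,3) → add node 1 parent=0 cost=2
2. q=(21,32) nearest=1 d=29 new=(5,5) → add node 2 parent=1 cost=4
3. q=(0,24) nearest=2 d=19 new=(3,7) → add node 3 parent=2 cost=6
4. q=(20,28) nearest=3 d=21 new=(5,9) → add node 4 parent=3 cost=8
5. q=(29,12) nearest=2 d=24 new=(7,7) → add node 5 parent=2 cost=6
6. q=(25,26) nearest=5 d=19 new=(9,9) → add node 6 parent=5 cost=8
7. q=(11,19) nearest=4 d=10 new=(7,11) → add node 7 parent=4 cost=10
8. q=(4,9) nearest=4 d=1 new=(4,9) → add node 8 parent=4 cost=9
9. q=(16,16) nearest=6 d=7 new=(11,11) → add node 9 parent=6 cost=10
10. q=(28,24) nearest=9 d=17 new=(13,13) → add node 10 parent=9 cost=12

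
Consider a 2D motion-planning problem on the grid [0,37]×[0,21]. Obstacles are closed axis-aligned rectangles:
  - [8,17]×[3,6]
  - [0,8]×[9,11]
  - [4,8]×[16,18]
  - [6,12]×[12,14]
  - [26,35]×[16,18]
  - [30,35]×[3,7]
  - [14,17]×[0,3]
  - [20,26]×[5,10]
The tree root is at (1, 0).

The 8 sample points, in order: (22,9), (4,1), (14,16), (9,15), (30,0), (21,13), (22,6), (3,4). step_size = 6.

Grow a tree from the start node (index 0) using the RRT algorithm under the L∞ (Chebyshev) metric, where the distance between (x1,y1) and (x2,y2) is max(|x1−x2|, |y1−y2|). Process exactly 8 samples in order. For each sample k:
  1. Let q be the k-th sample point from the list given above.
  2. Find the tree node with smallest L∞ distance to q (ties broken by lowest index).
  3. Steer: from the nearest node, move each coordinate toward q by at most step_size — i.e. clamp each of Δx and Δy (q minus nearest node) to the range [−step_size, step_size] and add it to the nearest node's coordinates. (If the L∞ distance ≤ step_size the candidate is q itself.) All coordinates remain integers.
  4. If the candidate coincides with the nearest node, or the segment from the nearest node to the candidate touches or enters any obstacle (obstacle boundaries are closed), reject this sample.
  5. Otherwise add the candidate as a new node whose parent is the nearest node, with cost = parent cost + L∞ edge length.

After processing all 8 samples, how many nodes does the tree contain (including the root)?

1. q=(22,9) nearest=0 d=21 new=(7,6) → add node 1 parent=0 cost=6
2. q=(4,1) nearest=0 d=3 new=(4,1) → add node 2 parent=0 cost=3
3. q=(14,16) nearest=1 d=10 new=(13,12) → add node 3 parent=1 cost=12
4. q=(9,15) nearest=3 d=4 new=(9,15) → blocked by [6,12]×[12,14], reject
5. q=(30,0) nearest=3 d=17 new=(19,6) → add node 4 parent=3 cost=18
6. q=(21,13) nearest=4 d=7 new=(21,12) → blocked by [20,26]×[5,10], reject
7. q=(22,6) nearest=4 d=3 new=(22,6) → blocked by [20,26]×[5,10], reject
8. q=(3,4) nearest=2 d=3 new=(3,4) → add node 5 parent=2 cost=6

Node count: 6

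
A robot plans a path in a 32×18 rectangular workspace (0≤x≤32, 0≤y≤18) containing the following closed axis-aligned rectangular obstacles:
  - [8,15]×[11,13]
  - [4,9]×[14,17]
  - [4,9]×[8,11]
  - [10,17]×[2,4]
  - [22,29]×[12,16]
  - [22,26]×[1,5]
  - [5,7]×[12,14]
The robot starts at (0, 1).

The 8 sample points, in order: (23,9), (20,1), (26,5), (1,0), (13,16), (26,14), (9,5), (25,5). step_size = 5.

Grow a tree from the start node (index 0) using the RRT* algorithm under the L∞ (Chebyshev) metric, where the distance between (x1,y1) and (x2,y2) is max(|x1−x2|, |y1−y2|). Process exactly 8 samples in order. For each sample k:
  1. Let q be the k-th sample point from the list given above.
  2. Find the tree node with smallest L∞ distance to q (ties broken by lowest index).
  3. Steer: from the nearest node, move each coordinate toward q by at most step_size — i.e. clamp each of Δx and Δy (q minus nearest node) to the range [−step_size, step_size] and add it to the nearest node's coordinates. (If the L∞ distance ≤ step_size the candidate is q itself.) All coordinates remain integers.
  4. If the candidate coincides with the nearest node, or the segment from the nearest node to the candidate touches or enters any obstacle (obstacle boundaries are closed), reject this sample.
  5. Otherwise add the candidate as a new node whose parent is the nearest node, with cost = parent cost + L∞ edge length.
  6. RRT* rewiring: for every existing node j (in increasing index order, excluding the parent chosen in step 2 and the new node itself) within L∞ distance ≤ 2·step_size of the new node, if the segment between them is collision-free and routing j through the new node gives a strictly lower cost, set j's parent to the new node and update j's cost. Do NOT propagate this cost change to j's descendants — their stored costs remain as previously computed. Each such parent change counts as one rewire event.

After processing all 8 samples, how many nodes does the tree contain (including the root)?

1. q=(23,9) nearest=0 d=23 new=(5,6) → add node 1 parent=0 cost=5
2. q=(20,1) nearest=1 d=15 new=(10,1) → add node 2 parent=1 cost=10
3. q=(26,5) nearest=2 d=16 new=(15,5) → blocked by [10,17]×[2,4], reject
4. q=(1,0) nearest=0 d=1 new=(1,0) → add node 3 parent=0 cost=1
5. q=(13,16) nearest=1 d=10 new=(10,11) → blocked by [8,15]×[11,13], reject
6. q=(26,14) nearest=2 d=16 new=(15,6) → blocked by [10,17]×[2,4], reject
7. q=(9,5) nearest=1 d=4 new=(9,5) → add node 4 parent=1 cost=9
8. q=(25,5) nearest=2 d=15 new=(15,5) → blocked by [10,17]×[2,4], reject

Node count: 5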